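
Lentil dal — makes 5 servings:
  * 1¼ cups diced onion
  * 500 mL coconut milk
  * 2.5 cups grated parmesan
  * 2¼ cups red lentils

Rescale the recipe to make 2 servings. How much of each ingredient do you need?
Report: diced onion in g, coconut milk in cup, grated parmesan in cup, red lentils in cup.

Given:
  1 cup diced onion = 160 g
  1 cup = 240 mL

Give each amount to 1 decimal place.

diced onion: 80.0 g; coconut milk: 0.8 cup; grated parmesan: 1.0 cup; red lentils: 0.9 cup

Scaling factor: 2/5 = 0.4.
diced onion: 1.25 cup × 2/5 × 160 g/cup = 80.0 g
coconut milk: 500 mL × 2/5 ÷ 240 mL/cup ≈ 0.8 cup
grated parmesan: 2.5 cup × 2/5 = 1.0 cup
red lentils: 2.25 cup × 2/5 = 0.9 cup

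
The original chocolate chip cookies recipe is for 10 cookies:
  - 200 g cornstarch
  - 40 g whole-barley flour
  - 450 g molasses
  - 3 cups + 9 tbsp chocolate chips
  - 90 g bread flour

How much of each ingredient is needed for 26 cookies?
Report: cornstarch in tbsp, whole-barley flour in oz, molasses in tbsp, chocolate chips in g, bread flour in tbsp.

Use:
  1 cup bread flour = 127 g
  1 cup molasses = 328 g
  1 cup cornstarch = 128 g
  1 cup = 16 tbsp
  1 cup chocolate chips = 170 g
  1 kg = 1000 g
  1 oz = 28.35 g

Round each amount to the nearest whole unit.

cornstarch: 65 tbsp; whole-barley flour: 4 oz; molasses: 57 tbsp; chocolate chips: 1575 g; bread flour: 29 tbsp

Scaling factor: 26/10 = 13/5 = 2.6.
cornstarch: 200 g × 13/5 ÷ 128 g/cup × 16 tbsp/cup = 65 tbsp
whole-barley flour: 40 g × 13/5 ÷ 28.35 g/oz ≈ 4 oz
molasses: 450 g × 13/5 ÷ 328 g/cup × 16 tbsp/cup ≈ 57 tbsp
chocolate chips: (3 cup + 9 tbsp = 3.5625 cup) × 13/5 × 170 g/cup ≈ 1575 g
bread flour: 90 g × 13/5 ÷ 127 g/cup × 16 tbsp/cup ≈ 29 tbsp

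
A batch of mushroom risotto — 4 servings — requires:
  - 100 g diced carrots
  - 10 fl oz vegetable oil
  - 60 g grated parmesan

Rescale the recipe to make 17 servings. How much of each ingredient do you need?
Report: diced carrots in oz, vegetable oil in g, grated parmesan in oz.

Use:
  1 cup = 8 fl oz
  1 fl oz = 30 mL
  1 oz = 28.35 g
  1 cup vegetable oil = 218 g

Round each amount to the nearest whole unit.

diced carrots: 15 oz; vegetable oil: 1158 g; grated parmesan: 9 oz

Scaling factor: 17/4 = 4.25.
diced carrots: 100 g × 17/4 ÷ 28.35 g/oz ≈ 15 oz
vegetable oil: 10 fl oz × 17/4 ÷ 8 fl oz/cup × 218 g/cup ≈ 1158 g
grated parmesan: 60 g × 17/4 ÷ 28.35 g/oz ≈ 9 oz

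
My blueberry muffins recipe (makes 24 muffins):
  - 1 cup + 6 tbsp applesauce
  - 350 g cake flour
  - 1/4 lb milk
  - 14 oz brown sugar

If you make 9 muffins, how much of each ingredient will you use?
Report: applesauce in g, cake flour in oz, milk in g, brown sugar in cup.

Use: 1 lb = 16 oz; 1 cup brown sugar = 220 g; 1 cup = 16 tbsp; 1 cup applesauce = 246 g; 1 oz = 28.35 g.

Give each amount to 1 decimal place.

applesauce: 126.8 g; cake flour: 4.6 oz; milk: 42.5 g; brown sugar: 0.7 cup

Scaling factor: 9/24 = 3/8 = 0.375.
applesauce: (1 cup + 6 tbsp = 1.375 cup) × 3/8 × 246 g/cup ≈ 126.8 g
cake flour: 350 g × 3/8 ÷ 28.35 g/oz ≈ 4.6 oz
milk: 0.25 lb × 3/8 × 16 oz/lb × 28.35 g/oz ≈ 42.5 g
brown sugar: 14 oz × 3/8 × 28.35 g/oz ÷ 220 g/cup ≈ 0.7 cup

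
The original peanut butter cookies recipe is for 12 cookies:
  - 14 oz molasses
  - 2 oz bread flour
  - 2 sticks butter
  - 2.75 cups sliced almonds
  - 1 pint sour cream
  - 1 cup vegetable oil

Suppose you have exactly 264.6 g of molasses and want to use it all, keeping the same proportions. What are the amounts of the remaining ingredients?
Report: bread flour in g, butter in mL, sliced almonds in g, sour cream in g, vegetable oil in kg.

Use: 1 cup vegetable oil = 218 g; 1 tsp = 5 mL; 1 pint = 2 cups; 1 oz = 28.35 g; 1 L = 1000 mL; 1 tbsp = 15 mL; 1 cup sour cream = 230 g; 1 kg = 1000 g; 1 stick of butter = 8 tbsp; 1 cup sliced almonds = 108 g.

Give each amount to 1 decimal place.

bread flour: 37.8 g; butter: 160.0 mL; sliced almonds: 198.0 g; sour cream: 306.7 g; vegetable oil: 0.1 kg

The original recipe has 396.9 g of molasses, so the scaling factor is 264.6 ÷ 396.9 = 2/3.
bread flour: 2 oz × 2/3 × 28.35 g/oz = 37.8 g
butter: 2 stick × 2/3 × 8 tbsp/stick × 15 mL/tbsp = 160.0 mL
sliced almonds: 2.75 cup × 2/3 × 108 g/cup = 198.0 g
sour cream: 1 pint × 2/3 × 2 cup/pint × 230 g/cup ≈ 306.7 g
vegetable oil: 1 cup × 2/3 × 218 g/cup ÷ 1000 g/kg ≈ 0.1 kg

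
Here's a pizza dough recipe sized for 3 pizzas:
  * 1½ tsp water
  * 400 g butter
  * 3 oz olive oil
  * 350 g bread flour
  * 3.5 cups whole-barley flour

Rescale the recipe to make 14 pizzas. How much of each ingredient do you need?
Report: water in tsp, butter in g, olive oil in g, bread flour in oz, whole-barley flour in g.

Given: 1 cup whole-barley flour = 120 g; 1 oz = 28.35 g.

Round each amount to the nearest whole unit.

water: 7 tsp; butter: 1867 g; olive oil: 397 g; bread flour: 58 oz; whole-barley flour: 1960 g

Scaling factor: 14/3.
water: 1.5 tsp × 14/3 = 7 tsp
butter: 400 g × 14/3 ≈ 1867 g
olive oil: 3 oz × 14/3 × 28.35 g/oz ≈ 397 g
bread flour: 350 g × 14/3 ÷ 28.35 g/oz ≈ 58 oz
whole-barley flour: 3.5 cup × 14/3 × 120 g/cup = 1960 g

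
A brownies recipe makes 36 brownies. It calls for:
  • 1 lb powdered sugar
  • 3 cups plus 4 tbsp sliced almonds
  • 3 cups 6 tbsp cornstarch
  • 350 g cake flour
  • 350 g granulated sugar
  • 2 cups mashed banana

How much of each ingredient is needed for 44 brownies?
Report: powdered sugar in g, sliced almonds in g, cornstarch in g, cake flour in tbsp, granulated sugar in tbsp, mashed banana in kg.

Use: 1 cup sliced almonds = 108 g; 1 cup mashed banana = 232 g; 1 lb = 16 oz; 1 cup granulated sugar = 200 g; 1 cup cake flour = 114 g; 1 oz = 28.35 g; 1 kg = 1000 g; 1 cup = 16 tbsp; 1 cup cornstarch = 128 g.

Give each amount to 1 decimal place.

Scaling factor: 44/36 = 11/9.
powdered sugar: 1 lb × 11/9 × 16 oz/lb × 28.35 g/oz = 554.4 g
sliced almonds: (3 cup + 4 tbsp = 3.25 cup) × 11/9 × 108 g/cup = 429.0 g
cornstarch: (3 cup + 6 tbsp = 3.375 cup) × 11/9 × 128 g/cup = 528.0 g
cake flour: 350 g × 11/9 ÷ 114 g/cup × 16 tbsp/cup ≈ 60.0 tbsp
granulated sugar: 350 g × 11/9 ÷ 200 g/cup × 16 tbsp/cup ≈ 34.2 tbsp
mashed banana: 2 cup × 11/9 × 232 g/cup ÷ 1000 g/kg ≈ 0.6 kg

powdered sugar: 554.4 g; sliced almonds: 429.0 g; cornstarch: 528.0 g; cake flour: 60.0 tbsp; granulated sugar: 34.2 tbsp; mashed banana: 0.6 kg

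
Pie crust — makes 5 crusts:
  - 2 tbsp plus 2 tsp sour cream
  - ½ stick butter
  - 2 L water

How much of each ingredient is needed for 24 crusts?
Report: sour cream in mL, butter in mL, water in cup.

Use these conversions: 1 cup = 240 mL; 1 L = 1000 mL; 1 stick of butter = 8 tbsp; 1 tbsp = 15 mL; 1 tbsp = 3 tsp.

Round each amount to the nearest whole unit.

sour cream: 192 mL; butter: 288 mL; water: 40 cup

Scaling factor: 24/5 = 4.8.
sour cream: (2 tbsp + 2 tsp = 8/3 tbsp) × 24/5 × 15 mL/tbsp = 192 mL
butter: 0.5 stick × 24/5 × 8 tbsp/stick × 15 mL/tbsp = 288 mL
water: 2 L × 24/5 × 1000 mL/L ÷ 240 mL/cup = 40 cup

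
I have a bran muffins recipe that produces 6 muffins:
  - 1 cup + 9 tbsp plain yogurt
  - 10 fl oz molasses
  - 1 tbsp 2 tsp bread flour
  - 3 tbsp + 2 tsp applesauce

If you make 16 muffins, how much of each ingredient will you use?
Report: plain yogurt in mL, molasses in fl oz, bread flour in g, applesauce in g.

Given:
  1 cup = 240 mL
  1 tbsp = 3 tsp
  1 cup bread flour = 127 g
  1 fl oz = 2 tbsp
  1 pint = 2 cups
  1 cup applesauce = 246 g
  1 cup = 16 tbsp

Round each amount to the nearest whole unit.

plain yogurt: 1000 mL; molasses: 27 fl oz; bread flour: 35 g; applesauce: 150 g

Scaling factor: 16/6 = 8/3.
plain yogurt: (1 cup + 9 tbsp = 1.5625 cup) × 8/3 × 240 mL/cup = 1000 mL
molasses: 10 fl oz × 8/3 ≈ 27 fl oz
bread flour: (1 tbsp + 2 tsp = 5/3 tbsp) × 8/3 ÷ 16 tbsp/cup × 127 g/cup ≈ 35 g
applesauce: (3 tbsp + 2 tsp = 11/3 tbsp) × 8/3 ÷ 16 tbsp/cup × 246 g/cup ≈ 150 g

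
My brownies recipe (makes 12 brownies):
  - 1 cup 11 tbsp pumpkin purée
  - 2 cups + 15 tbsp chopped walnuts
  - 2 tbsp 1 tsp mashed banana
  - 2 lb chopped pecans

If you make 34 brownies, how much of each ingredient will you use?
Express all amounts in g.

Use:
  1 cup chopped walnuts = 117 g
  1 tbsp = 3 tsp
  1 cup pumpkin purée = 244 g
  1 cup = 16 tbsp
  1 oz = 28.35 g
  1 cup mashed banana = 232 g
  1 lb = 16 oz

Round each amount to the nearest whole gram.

pumpkin purée: 1167 g; chopped walnuts: 974 g; mashed banana: 96 g; chopped pecans: 2570 g

Scaling factor: 34/12 = 17/6.
pumpkin purée: (1 cup + 11 tbsp = 1.6875 cup) × 17/6 × 244 g/cup ≈ 1167 g
chopped walnuts: (2 cup + 15 tbsp = 2.9375 cup) × 17/6 × 117 g/cup ≈ 974 g
mashed banana: (2 tbsp + 1 tsp = 7/3 tbsp) × 17/6 ÷ 16 tbsp/cup × 232 g/cup ≈ 96 g
chopped pecans: 2 lb × 17/6 × 16 oz/lb × 28.35 g/oz ≈ 2570 g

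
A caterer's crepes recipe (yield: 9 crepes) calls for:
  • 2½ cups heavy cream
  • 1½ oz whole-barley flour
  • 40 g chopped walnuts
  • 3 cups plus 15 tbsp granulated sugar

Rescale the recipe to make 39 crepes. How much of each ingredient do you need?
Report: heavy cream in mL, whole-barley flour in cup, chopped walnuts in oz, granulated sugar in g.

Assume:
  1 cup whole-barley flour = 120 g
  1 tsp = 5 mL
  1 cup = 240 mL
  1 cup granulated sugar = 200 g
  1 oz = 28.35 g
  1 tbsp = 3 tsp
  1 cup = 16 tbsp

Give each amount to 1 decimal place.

heavy cream: 2600.0 mL; whole-barley flour: 1.5 cup; chopped walnuts: 6.1 oz; granulated sugar: 3412.5 g

Scaling factor: 39/9 = 13/3.
heavy cream: 2.5 cup × 13/3 × 240 mL/cup = 2600.0 mL
whole-barley flour: 1.5 oz × 13/3 × 28.35 g/oz ÷ 120 g/cup ≈ 1.5 cup
chopped walnuts: 40 g × 13/3 ÷ 28.35 g/oz ≈ 6.1 oz
granulated sugar: (3 cup + 15 tbsp = 3.9375 cup) × 13/3 × 200 g/cup = 3412.5 g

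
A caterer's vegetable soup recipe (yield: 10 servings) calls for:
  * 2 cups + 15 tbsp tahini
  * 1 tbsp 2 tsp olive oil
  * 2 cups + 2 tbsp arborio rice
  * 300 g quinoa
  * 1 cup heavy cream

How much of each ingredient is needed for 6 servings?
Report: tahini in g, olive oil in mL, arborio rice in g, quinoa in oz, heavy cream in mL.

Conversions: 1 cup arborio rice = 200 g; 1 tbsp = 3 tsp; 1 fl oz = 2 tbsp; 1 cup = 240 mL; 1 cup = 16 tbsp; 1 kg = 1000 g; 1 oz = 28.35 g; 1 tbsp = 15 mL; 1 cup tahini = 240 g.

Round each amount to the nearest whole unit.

Scaling factor: 6/10 = 3/5 = 0.6.
tahini: (2 cup + 15 tbsp = 2.9375 cup) × 3/5 × 240 g/cup = 423 g
olive oil: (1 tbsp + 2 tsp = 5/3 tbsp) × 3/5 × 15 mL/tbsp = 15 mL
arborio rice: (2 cup + 2 tbsp = 2.125 cup) × 3/5 × 200 g/cup = 255 g
quinoa: 300 g × 3/5 ÷ 28.35 g/oz ≈ 6 oz
heavy cream: 1 cup × 3/5 × 240 mL/cup = 144 mL

tahini: 423 g; olive oil: 15 mL; arborio rice: 255 g; quinoa: 6 oz; heavy cream: 144 mL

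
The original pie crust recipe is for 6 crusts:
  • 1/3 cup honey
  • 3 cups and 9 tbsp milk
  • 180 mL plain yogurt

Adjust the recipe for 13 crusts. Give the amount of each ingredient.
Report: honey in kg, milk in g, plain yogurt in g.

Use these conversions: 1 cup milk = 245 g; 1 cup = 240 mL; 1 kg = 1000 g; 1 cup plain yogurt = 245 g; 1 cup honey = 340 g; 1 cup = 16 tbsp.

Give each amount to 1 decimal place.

Scaling factor: 13/6.
honey: 1/3 cup × 13/6 × 340 g/cup ÷ 1000 g/kg ≈ 0.2 kg
milk: (3 cup + 9 tbsp = 3.5625 cup) × 13/6 × 245 g/cup ≈ 1891.1 g
plain yogurt: 180 mL × 13/6 ÷ 240 mL/cup × 245 g/cup ≈ 398.1 g

honey: 0.2 kg; milk: 1891.1 g; plain yogurt: 398.1 g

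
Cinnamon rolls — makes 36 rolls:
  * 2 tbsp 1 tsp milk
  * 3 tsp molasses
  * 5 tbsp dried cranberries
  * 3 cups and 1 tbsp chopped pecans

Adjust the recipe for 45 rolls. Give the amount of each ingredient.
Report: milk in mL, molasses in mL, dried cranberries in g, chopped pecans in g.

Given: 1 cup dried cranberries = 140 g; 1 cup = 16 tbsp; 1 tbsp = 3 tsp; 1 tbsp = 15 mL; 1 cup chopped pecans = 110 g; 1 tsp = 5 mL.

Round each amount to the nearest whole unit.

milk: 44 mL; molasses: 19 mL; dried cranberries: 55 g; chopped pecans: 421 g

Scaling factor: 45/36 = 5/4 = 1.25.
milk: (2 tbsp + 1 tsp = 7/3 tbsp) × 5/4 × 15 mL/tbsp ≈ 44 mL
molasses: 3 tsp × 5/4 × 5 mL/tsp ≈ 19 mL
dried cranberries: 5 tbsp × 5/4 ÷ 16 tbsp/cup × 140 g/cup ≈ 55 g
chopped pecans: (3 cup + 1 tbsp = 3.0625 cup) × 5/4 × 110 g/cup ≈ 421 g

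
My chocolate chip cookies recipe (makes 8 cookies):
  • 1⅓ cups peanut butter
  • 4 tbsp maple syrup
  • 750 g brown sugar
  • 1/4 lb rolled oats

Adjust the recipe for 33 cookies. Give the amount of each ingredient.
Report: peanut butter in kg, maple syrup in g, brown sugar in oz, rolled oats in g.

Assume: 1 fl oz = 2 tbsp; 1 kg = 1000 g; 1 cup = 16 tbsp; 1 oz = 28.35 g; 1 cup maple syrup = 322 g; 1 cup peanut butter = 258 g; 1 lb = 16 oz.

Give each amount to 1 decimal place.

Scaling factor: 33/8 = 4.125.
peanut butter: 4/3 cup × 33/8 × 258 g/cup ÷ 1000 g/kg ≈ 1.4 kg
maple syrup: 4 tbsp × 33/8 ÷ 16 tbsp/cup × 322 g/cup ≈ 332.1 g
brown sugar: 750 g × 33/8 ÷ 28.35 g/oz ≈ 109.1 oz
rolled oats: 0.25 lb × 33/8 × 16 oz/lb × 28.35 g/oz ≈ 467.8 g

peanut butter: 1.4 kg; maple syrup: 332.1 g; brown sugar: 109.1 oz; rolled oats: 467.8 g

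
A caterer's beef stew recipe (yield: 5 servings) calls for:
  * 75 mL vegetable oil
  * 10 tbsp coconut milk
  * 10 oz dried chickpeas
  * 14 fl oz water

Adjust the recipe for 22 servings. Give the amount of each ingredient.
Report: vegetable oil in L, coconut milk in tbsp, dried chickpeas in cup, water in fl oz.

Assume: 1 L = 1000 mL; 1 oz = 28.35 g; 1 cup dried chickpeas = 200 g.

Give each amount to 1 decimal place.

vegetable oil: 0.3 L; coconut milk: 44.0 tbsp; dried chickpeas: 6.2 cup; water: 61.6 fl oz

Scaling factor: 22/5 = 4.4.
vegetable oil: 75 mL × 22/5 ÷ 1000 mL/L ≈ 0.3 L
coconut milk: 10 tbsp × 22/5 = 44.0 tbsp
dried chickpeas: 10 oz × 22/5 × 28.35 g/oz ÷ 200 g/cup ≈ 6.2 cup
water: 14 fl oz × 22/5 = 61.6 fl oz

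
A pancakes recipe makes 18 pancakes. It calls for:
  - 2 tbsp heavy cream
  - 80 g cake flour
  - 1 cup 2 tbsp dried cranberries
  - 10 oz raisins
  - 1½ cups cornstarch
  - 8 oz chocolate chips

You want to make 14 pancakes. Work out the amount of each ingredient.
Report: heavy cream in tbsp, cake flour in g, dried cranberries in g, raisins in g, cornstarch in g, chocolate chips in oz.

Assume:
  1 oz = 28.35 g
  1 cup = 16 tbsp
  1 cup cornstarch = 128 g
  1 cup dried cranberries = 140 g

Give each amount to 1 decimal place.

Scaling factor: 14/18 = 7/9.
heavy cream: 2 tbsp × 7/9 ≈ 1.6 tbsp
cake flour: 80 g × 7/9 ≈ 62.2 g
dried cranberries: (1 cup + 2 tbsp = 1.125 cup) × 7/9 × 140 g/cup = 122.5 g
raisins: 10 oz × 7/9 × 28.35 g/oz = 220.5 g
cornstarch: 1.5 cup × 7/9 × 128 g/cup ≈ 149.3 g
chocolate chips: 8 oz × 7/9 ≈ 6.2 oz

heavy cream: 1.6 tbsp; cake flour: 62.2 g; dried cranberries: 122.5 g; raisins: 220.5 g; cornstarch: 149.3 g; chocolate chips: 6.2 oz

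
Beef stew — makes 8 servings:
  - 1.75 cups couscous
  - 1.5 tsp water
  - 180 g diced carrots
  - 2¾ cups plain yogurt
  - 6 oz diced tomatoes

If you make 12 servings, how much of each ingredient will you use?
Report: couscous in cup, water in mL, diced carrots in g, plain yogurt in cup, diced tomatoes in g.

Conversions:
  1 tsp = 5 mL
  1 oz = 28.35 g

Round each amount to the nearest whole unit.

couscous: 3 cup; water: 11 mL; diced carrots: 270 g; plain yogurt: 4 cup; diced tomatoes: 255 g

Scaling factor: 12/8 = 3/2 = 1.5.
couscous: 1.75 cup × 3/2 ≈ 3 cup
water: 1.5 tsp × 3/2 × 5 mL/tsp ≈ 11 mL
diced carrots: 180 g × 3/2 = 270 g
plain yogurt: 2.75 cup × 3/2 ≈ 4 cup
diced tomatoes: 6 oz × 3/2 × 28.35 g/oz ≈ 255 g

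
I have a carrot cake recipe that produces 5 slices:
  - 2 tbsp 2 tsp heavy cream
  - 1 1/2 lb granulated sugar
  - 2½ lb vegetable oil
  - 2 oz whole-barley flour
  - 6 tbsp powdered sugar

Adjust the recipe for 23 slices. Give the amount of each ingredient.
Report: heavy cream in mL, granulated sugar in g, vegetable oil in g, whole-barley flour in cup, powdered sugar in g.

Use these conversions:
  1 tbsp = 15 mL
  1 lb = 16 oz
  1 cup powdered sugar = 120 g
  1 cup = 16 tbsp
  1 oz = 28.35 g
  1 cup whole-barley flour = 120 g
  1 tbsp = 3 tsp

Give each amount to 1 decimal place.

Scaling factor: 23/5 = 4.6.
heavy cream: (2 tbsp + 2 tsp = 8/3 tbsp) × 23/5 × 15 mL/tbsp = 184.0 mL
granulated sugar: 1.5 lb × 23/5 × 16 oz/lb × 28.35 g/oz ≈ 3129.8 g
vegetable oil: 2.5 lb × 23/5 × 16 oz/lb × 28.35 g/oz = 5216.4 g
whole-barley flour: 2 oz × 23/5 × 28.35 g/oz ÷ 120 g/cup ≈ 2.2 cup
powdered sugar: 6 tbsp × 23/5 ÷ 16 tbsp/cup × 120 g/cup = 207.0 g

heavy cream: 184.0 mL; granulated sugar: 3129.8 g; vegetable oil: 5216.4 g; whole-barley flour: 2.2 cup; powdered sugar: 207.0 g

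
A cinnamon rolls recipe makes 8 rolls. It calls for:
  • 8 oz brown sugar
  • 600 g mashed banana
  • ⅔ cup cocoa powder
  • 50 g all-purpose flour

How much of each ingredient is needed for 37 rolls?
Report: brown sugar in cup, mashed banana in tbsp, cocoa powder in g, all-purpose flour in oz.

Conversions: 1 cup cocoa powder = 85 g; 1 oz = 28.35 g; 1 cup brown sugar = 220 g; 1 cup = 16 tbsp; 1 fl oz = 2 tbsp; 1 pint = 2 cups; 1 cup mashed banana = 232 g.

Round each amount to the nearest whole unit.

brown sugar: 5 cup; mashed banana: 191 tbsp; cocoa powder: 262 g; all-purpose flour: 8 oz

Scaling factor: 37/8 = 4.625.
brown sugar: 8 oz × 37/8 × 28.35 g/oz ÷ 220 g/cup ≈ 5 cup
mashed banana: 600 g × 37/8 ÷ 232 g/cup × 16 tbsp/cup ≈ 191 tbsp
cocoa powder: 2/3 cup × 37/8 × 85 g/cup ≈ 262 g
all-purpose flour: 50 g × 37/8 ÷ 28.35 g/oz ≈ 8 oz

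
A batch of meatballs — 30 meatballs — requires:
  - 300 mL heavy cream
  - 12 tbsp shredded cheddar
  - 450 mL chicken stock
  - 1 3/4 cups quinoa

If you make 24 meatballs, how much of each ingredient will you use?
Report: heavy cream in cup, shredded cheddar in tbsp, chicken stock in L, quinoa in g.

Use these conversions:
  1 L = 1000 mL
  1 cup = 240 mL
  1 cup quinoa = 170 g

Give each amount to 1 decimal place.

Scaling factor: 24/30 = 4/5 = 0.8.
heavy cream: 300 mL × 4/5 ÷ 240 mL/cup = 1.0 cup
shredded cheddar: 12 tbsp × 4/5 = 9.6 tbsp
chicken stock: 450 mL × 4/5 ÷ 1000 mL/L ≈ 0.4 L
quinoa: 1.75 cup × 4/5 × 170 g/cup = 238.0 g

heavy cream: 1.0 cup; shredded cheddar: 9.6 tbsp; chicken stock: 0.4 L; quinoa: 238.0 g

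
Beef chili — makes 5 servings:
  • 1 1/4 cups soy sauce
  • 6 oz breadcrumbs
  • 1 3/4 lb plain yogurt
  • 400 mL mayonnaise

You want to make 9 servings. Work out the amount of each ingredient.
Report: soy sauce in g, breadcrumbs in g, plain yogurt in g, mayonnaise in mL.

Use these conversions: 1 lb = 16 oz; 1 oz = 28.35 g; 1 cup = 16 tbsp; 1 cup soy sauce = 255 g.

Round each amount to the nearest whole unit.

Scaling factor: 9/5 = 1.8.
soy sauce: 1.25 cup × 9/5 × 255 g/cup ≈ 574 g
breadcrumbs: 6 oz × 9/5 × 28.35 g/oz ≈ 306 g
plain yogurt: 1.75 lb × 9/5 × 16 oz/lb × 28.35 g/oz ≈ 1429 g
mayonnaise: 400 mL × 9/5 = 720 mL

soy sauce: 574 g; breadcrumbs: 306 g; plain yogurt: 1429 g; mayonnaise: 720 mL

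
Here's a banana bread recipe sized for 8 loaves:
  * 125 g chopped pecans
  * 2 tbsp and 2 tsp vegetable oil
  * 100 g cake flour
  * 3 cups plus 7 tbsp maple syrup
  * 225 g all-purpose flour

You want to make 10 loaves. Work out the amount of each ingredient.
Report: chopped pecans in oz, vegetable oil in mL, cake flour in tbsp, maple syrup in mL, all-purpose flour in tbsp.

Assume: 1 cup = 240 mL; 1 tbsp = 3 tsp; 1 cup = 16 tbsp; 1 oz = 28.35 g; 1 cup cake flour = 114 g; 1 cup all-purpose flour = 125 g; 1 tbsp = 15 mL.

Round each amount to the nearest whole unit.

Scaling factor: 10/8 = 5/4 = 1.25.
chopped pecans: 125 g × 5/4 ÷ 28.35 g/oz ≈ 6 oz
vegetable oil: (2 tbsp + 2 tsp = 8/3 tbsp) × 5/4 × 15 mL/tbsp = 50 mL
cake flour: 100 g × 5/4 ÷ 114 g/cup × 16 tbsp/cup ≈ 18 tbsp
maple syrup: (3 cup + 7 tbsp = 3.4375 cup) × 5/4 × 240 mL/cup ≈ 1031 mL
all-purpose flour: 225 g × 5/4 ÷ 125 g/cup × 16 tbsp/cup = 36 tbsp

chopped pecans: 6 oz; vegetable oil: 50 mL; cake flour: 18 tbsp; maple syrup: 1031 mL; all-purpose flour: 36 tbsp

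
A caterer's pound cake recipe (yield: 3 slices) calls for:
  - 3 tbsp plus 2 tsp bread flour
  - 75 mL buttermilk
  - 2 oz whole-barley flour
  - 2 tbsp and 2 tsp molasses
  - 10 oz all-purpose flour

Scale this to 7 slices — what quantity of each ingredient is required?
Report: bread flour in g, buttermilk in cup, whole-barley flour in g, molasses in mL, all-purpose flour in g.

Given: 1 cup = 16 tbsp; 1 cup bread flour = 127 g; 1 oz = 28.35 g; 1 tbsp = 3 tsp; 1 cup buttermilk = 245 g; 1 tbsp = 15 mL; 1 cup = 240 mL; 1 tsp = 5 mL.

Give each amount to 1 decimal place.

Scaling factor: 7/3.
bread flour: (3 tbsp + 2 tsp = 11/3 tbsp) × 7/3 ÷ 16 tbsp/cup × 127 g/cup ≈ 67.9 g
buttermilk: 75 mL × 7/3 ÷ 240 mL/cup ≈ 0.7 cup
whole-barley flour: 2 oz × 7/3 × 28.35 g/oz = 132.3 g
molasses: (2 tbsp + 2 tsp = 8/3 tbsp) × 7/3 × 15 mL/tbsp ≈ 93.3 mL
all-purpose flour: 10 oz × 7/3 × 28.35 g/oz = 661.5 g

bread flour: 67.9 g; buttermilk: 0.7 cup; whole-barley flour: 132.3 g; molasses: 93.3 mL; all-purpose flour: 661.5 g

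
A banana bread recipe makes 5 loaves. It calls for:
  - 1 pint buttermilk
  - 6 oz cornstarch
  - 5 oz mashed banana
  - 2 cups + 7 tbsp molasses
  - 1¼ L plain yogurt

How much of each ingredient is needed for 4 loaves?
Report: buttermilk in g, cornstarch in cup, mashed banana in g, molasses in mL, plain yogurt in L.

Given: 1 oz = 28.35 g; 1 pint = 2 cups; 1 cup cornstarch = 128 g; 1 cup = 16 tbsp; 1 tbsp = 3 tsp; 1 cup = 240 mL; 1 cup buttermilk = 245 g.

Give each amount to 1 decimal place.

buttermilk: 392.0 g; cornstarch: 1.1 cup; mashed banana: 113.4 g; molasses: 468.0 mL; plain yogurt: 1.0 L

Scaling factor: 4/5 = 0.8.
buttermilk: 1 pint × 4/5 × 2 cup/pint × 245 g/cup = 392.0 g
cornstarch: 6 oz × 4/5 × 28.35 g/oz ÷ 128 g/cup ≈ 1.1 cup
mashed banana: 5 oz × 4/5 × 28.35 g/oz = 113.4 g
molasses: (2 cup + 7 tbsp = 2.4375 cup) × 4/5 × 240 mL/cup = 468.0 mL
plain yogurt: 1.25 L × 4/5 = 1.0 L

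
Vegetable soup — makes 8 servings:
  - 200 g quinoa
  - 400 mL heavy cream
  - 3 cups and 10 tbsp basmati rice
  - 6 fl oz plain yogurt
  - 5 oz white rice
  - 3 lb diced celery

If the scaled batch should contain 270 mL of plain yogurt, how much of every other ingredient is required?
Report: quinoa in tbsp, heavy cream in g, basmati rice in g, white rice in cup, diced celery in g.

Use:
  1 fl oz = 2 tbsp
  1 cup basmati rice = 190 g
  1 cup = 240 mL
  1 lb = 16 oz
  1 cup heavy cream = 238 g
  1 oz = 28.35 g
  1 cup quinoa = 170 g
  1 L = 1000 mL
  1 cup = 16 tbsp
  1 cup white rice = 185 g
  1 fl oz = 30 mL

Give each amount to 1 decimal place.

The original recipe has 180 mL of plain yogurt, so the scaling factor is 270 ÷ 180 = 3/2 = 1.5.
quinoa: 200 g × 3/2 ÷ 170 g/cup × 16 tbsp/cup ≈ 28.2 tbsp
heavy cream: 400 mL × 3/2 ÷ 240 mL/cup × 238 g/cup = 595.0 g
basmati rice: (3 cup + 10 tbsp = 3.625 cup) × 3/2 × 190 g/cup ≈ 1033.1 g
white rice: 5 oz × 3/2 × 28.35 g/oz ÷ 185 g/cup ≈ 1.1 cup
diced celery: 3 lb × 3/2 × 16 oz/lb × 28.35 g/oz = 2041.2 g

quinoa: 28.2 tbsp; heavy cream: 595.0 g; basmati rice: 1033.1 g; white rice: 1.1 cup; diced celery: 2041.2 g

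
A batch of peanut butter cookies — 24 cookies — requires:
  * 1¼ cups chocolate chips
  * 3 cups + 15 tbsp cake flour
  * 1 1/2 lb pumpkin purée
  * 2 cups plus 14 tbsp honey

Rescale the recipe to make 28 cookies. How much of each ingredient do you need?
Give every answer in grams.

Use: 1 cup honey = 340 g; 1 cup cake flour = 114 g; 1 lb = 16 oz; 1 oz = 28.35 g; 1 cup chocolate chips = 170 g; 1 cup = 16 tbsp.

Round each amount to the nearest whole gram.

chocolate chips: 248 g; cake flour: 524 g; pumpkin purée: 794 g; honey: 1140 g

Scaling factor: 28/24 = 7/6.
chocolate chips: 1.25 cup × 7/6 × 170 g/cup ≈ 248 g
cake flour: (3 cup + 15 tbsp = 3.9375 cup) × 7/6 × 114 g/cup ≈ 524 g
pumpkin purée: 1.5 lb × 7/6 × 16 oz/lb × 28.35 g/oz ≈ 794 g
honey: (2 cup + 14 tbsp = 2.875 cup) × 7/6 × 340 g/cup ≈ 1140 g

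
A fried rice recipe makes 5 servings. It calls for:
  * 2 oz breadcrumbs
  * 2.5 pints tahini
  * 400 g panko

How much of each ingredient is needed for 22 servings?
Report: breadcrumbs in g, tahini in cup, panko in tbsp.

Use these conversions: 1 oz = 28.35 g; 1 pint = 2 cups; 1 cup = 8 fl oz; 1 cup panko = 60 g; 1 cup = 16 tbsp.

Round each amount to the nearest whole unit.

breadcrumbs: 249 g; tahini: 22 cup; panko: 469 tbsp

Scaling factor: 22/5 = 4.4.
breadcrumbs: 2 oz × 22/5 × 28.35 g/oz ≈ 249 g
tahini: 2.5 pint × 22/5 × 2 cup/pint = 22 cup
panko: 400 g × 22/5 ÷ 60 g/cup × 16 tbsp/cup ≈ 469 tbsp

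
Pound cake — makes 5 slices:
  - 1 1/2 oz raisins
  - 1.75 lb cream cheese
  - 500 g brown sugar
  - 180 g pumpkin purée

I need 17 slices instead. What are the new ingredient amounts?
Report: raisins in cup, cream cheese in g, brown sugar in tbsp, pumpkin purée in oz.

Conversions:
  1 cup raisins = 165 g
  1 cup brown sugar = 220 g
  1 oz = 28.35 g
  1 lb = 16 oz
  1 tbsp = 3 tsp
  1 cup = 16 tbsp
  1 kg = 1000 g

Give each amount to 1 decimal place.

Scaling factor: 17/5 = 3.4.
raisins: 1.5 oz × 17/5 × 28.35 g/oz ÷ 165 g/cup ≈ 0.9 cup
cream cheese: 1.75 lb × 17/5 × 16 oz/lb × 28.35 g/oz ≈ 2698.9 g
brown sugar: 500 g × 17/5 ÷ 220 g/cup × 16 tbsp/cup ≈ 123.6 tbsp
pumpkin purée: 180 g × 17/5 ÷ 28.35 g/oz ≈ 21.6 oz

raisins: 0.9 cup; cream cheese: 2698.9 g; brown sugar: 123.6 tbsp; pumpkin purée: 21.6 oz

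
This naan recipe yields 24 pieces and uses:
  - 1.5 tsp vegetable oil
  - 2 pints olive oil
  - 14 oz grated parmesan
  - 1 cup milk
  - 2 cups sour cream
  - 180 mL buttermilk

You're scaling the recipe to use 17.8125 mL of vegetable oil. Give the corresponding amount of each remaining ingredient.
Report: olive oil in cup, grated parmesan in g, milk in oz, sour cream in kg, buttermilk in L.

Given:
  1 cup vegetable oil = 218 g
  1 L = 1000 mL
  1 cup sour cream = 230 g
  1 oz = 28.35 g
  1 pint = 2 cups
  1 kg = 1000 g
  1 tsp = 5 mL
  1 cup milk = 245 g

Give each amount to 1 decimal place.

olive oil: 9.5 cup; grated parmesan: 942.6 g; milk: 20.5 oz; sour cream: 1.1 kg; buttermilk: 0.4 L

The original recipe has 7.5 mL of vegetable oil, so the scaling factor is 17.8125 ÷ 7.5 = 19/8 = 2.375.
olive oil: 2 pint × 19/8 × 2 cup/pint = 9.5 cup
grated parmesan: 14 oz × 19/8 × 28.35 g/oz ≈ 942.6 g
milk: 1 cup × 19/8 × 245 g/cup ÷ 28.35 g/oz ≈ 20.5 oz
sour cream: 2 cup × 19/8 × 230 g/cup ÷ 1000 g/kg ≈ 1.1 kg
buttermilk: 180 mL × 19/8 ÷ 1000 mL/L ≈ 0.4 L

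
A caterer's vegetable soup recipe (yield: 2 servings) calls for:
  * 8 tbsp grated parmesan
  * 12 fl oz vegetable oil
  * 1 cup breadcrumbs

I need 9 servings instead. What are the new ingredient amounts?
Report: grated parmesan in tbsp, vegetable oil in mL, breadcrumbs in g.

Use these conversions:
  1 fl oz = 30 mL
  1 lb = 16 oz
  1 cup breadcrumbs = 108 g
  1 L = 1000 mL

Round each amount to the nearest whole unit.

Scaling factor: 9/2 = 4.5.
grated parmesan: 8 tbsp × 9/2 = 36 tbsp
vegetable oil: 12 fl oz × 9/2 × 30 mL/fl oz = 1620 mL
breadcrumbs: 1 cup × 9/2 × 108 g/cup = 486 g

grated parmesan: 36 tbsp; vegetable oil: 1620 mL; breadcrumbs: 486 g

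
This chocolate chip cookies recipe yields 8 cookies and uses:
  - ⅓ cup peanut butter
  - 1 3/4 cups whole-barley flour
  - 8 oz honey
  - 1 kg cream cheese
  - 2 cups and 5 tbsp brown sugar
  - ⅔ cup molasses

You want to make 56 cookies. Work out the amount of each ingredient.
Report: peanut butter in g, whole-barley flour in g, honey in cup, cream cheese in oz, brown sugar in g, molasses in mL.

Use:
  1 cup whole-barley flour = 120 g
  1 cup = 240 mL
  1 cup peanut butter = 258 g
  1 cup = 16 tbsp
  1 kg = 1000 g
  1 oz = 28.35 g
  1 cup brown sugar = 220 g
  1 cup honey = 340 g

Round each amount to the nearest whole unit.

Scaling factor: 56/8 = 7.
peanut butter: 1/3 cup × 7 × 258 g/cup = 602 g
whole-barley flour: 1.75 cup × 7 × 120 g/cup = 1470 g
honey: 8 oz × 7 × 28.35 g/oz ÷ 340 g/cup ≈ 5 cup
cream cheese: 1 kg × 7 × 1000 g/kg ÷ 28.35 g/oz ≈ 247 oz
brown sugar: (2 cup + 5 tbsp = 2.3125 cup) × 7 × 220 g/cup ≈ 3561 g
molasses: 2/3 cup × 7 × 240 mL/cup = 1120 mL

peanut butter: 602 g; whole-barley flour: 1470 g; honey: 5 cup; cream cheese: 247 oz; brown sugar: 3561 g; molasses: 1120 mL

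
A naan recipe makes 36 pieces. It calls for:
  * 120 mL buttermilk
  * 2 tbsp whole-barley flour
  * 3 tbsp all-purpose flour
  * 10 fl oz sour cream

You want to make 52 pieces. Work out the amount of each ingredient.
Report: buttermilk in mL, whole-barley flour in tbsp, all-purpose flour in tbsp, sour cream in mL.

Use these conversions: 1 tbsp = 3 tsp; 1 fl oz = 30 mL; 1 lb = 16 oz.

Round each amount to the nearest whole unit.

buttermilk: 173 mL; whole-barley flour: 3 tbsp; all-purpose flour: 4 tbsp; sour cream: 433 mL

Scaling factor: 52/36 = 13/9.
buttermilk: 120 mL × 13/9 ≈ 173 mL
whole-barley flour: 2 tbsp × 13/9 ≈ 3 tbsp
all-purpose flour: 3 tbsp × 13/9 ≈ 4 tbsp
sour cream: 10 fl oz × 13/9 × 30 mL/fl oz ≈ 433 mL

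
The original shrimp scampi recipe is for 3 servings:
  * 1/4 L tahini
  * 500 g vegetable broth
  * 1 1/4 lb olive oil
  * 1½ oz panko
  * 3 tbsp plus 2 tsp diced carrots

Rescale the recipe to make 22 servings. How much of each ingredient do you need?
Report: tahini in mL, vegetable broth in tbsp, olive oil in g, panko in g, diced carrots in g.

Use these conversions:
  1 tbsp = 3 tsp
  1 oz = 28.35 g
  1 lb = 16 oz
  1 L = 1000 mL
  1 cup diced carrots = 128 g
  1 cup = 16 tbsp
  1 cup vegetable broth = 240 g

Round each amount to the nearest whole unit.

Scaling factor: 22/3.
tahini: 0.25 L × 22/3 × 1000 mL/L ≈ 1833 mL
vegetable broth: 500 g × 22/3 ÷ 240 g/cup × 16 tbsp/cup ≈ 244 tbsp
olive oil: 1.25 lb × 22/3 × 16 oz/lb × 28.35 g/oz = 4158 g
panko: 1.5 oz × 22/3 × 28.35 g/oz ≈ 312 g
diced carrots: (3 tbsp + 2 tsp = 11/3 tbsp) × 22/3 ÷ 16 tbsp/cup × 128 g/cup ≈ 215 g

tahini: 1833 mL; vegetable broth: 244 tbsp; olive oil: 4158 g; panko: 312 g; diced carrots: 215 g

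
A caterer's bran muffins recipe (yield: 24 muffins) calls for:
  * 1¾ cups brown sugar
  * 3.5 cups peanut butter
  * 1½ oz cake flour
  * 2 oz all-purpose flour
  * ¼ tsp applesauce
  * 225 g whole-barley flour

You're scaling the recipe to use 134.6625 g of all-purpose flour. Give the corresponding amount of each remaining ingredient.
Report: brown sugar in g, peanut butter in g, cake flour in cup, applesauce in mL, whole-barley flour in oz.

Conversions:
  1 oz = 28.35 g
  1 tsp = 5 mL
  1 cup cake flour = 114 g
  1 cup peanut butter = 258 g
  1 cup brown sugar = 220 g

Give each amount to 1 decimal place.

brown sugar: 914.4 g; peanut butter: 2144.6 g; cake flour: 0.9 cup; applesauce: 3.0 mL; whole-barley flour: 18.8 oz

The original recipe has 56.7 g of all-purpose flour, so the scaling factor is 134.6625 ÷ 56.7 = 19/8 = 2.375.
brown sugar: 1.75 cup × 19/8 × 220 g/cup ≈ 914.4 g
peanut butter: 3.5 cup × 19/8 × 258 g/cup ≈ 2144.6 g
cake flour: 1.5 oz × 19/8 × 28.35 g/oz ÷ 114 g/cup ≈ 0.9 cup
applesauce: 0.25 tsp × 19/8 × 5 mL/tsp ≈ 3.0 mL
whole-barley flour: 225 g × 19/8 ÷ 28.35 g/oz ≈ 18.8 oz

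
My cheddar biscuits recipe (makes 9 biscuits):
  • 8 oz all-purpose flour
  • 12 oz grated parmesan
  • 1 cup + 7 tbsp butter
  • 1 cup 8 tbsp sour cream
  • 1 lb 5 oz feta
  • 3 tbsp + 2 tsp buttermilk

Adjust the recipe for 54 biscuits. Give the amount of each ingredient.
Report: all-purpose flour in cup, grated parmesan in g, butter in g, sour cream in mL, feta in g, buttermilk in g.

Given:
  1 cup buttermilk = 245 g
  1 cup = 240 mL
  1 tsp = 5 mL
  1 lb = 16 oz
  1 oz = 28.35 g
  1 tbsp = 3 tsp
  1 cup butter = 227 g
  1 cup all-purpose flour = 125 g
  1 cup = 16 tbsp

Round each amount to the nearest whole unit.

Scaling factor: 54/9 = 6.
all-purpose flour: 8 oz × 6 × 28.35 g/oz ÷ 125 g/cup ≈ 11 cup
grated parmesan: 12 oz × 6 × 28.35 g/oz ≈ 2041 g
butter: (1 cup + 7 tbsp = 1.4375 cup) × 6 × 227 g/cup ≈ 1958 g
sour cream: (1 cup + 8 tbsp = 1.5 cup) × 6 × 240 mL/cup = 2160 mL
feta: (1 lb + 5 oz = 1.3125 lb) × 6 × 16 oz/lb × 28.35 g/oz ≈ 3572 g
buttermilk: (3 tbsp + 2 tsp = 11/3 tbsp) × 6 ÷ 16 tbsp/cup × 245 g/cup ≈ 337 g

all-purpose flour: 11 cup; grated parmesan: 2041 g; butter: 1958 g; sour cream: 2160 mL; feta: 3572 g; buttermilk: 337 g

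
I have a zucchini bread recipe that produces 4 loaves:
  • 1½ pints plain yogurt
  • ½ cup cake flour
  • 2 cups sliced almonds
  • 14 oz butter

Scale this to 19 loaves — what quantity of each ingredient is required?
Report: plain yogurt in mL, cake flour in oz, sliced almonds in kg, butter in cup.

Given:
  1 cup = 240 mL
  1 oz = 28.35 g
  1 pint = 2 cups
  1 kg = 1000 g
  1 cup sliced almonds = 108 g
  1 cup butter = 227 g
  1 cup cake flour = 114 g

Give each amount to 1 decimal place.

plain yogurt: 3420.0 mL; cake flour: 9.6 oz; sliced almonds: 1.0 kg; butter: 8.3 cup

Scaling factor: 19/4 = 4.75.
plain yogurt: 1.5 pint × 19/4 × 2 cup/pint × 240 mL/cup = 3420.0 mL
cake flour: 0.5 cup × 19/4 × 114 g/cup ÷ 28.35 g/oz ≈ 9.6 oz
sliced almonds: 2 cup × 19/4 × 108 g/cup ÷ 1000 g/kg ≈ 1.0 kg
butter: 14 oz × 19/4 × 28.35 g/oz ÷ 227 g/cup ≈ 8.3 cup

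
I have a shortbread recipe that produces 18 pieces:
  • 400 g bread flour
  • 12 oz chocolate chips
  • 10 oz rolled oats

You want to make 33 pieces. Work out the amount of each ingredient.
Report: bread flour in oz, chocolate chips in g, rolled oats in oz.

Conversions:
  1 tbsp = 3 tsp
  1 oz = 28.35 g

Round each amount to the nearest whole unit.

Scaling factor: 33/18 = 11/6.
bread flour: 400 g × 11/6 ÷ 28.35 g/oz ≈ 26 oz
chocolate chips: 12 oz × 11/6 × 28.35 g/oz ≈ 624 g
rolled oats: 10 oz × 11/6 ≈ 18 oz

bread flour: 26 oz; chocolate chips: 624 g; rolled oats: 18 oz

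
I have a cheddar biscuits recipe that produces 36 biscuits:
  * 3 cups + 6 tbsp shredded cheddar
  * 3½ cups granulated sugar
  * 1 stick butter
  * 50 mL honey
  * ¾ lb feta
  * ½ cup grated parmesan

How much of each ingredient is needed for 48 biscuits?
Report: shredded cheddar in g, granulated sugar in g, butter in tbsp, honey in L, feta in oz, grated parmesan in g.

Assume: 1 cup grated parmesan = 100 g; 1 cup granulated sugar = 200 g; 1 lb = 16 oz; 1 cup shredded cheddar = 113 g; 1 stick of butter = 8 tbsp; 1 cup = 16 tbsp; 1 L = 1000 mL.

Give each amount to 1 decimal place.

Scaling factor: 48/36 = 4/3.
shredded cheddar: (3 cup + 6 tbsp = 3.375 cup) × 4/3 × 113 g/cup = 508.5 g
granulated sugar: 3.5 cup × 4/3 × 200 g/cup ≈ 933.3 g
butter: 1 stick × 4/3 × 8 tbsp/stick ≈ 10.7 tbsp
honey: 50 mL × 4/3 ÷ 1000 mL/L ≈ 0.1 L
feta: 0.75 lb × 4/3 × 16 oz/lb = 16.0 oz
grated parmesan: 0.5 cup × 4/3 × 100 g/cup ≈ 66.7 g

shredded cheddar: 508.5 g; granulated sugar: 933.3 g; butter: 10.7 tbsp; honey: 0.1 L; feta: 16.0 oz; grated parmesan: 66.7 g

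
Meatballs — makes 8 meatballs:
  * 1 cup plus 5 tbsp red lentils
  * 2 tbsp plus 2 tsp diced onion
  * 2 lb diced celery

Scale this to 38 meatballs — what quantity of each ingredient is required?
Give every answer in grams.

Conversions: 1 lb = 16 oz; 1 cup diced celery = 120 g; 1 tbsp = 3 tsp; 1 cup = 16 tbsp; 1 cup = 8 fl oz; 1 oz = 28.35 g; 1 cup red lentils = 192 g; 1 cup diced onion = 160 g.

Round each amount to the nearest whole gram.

Scaling factor: 38/8 = 19/4 = 4.75.
red lentils: (1 cup + 5 tbsp = 1.3125 cup) × 19/4 × 192 g/cup = 1197 g
diced onion: (2 tbsp + 2 tsp = 8/3 tbsp) × 19/4 ÷ 16 tbsp/cup × 160 g/cup ≈ 127 g
diced celery: 2 lb × 19/4 × 16 oz/lb × 28.35 g/oz ≈ 4309 g

red lentils: 1197 g; diced onion: 127 g; diced celery: 4309 g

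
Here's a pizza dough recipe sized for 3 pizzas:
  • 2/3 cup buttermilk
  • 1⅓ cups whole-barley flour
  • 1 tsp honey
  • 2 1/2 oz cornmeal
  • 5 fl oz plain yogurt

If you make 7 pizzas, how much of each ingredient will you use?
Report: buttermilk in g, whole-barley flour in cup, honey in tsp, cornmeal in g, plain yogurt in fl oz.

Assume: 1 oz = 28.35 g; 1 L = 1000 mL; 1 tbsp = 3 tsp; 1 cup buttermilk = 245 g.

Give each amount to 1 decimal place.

Scaling factor: 7/3.
buttermilk: 2/3 cup × 7/3 × 245 g/cup ≈ 381.1 g
whole-barley flour: 4/3 cup × 7/3 ≈ 3.1 cup
honey: 1 tsp × 7/3 ≈ 2.3 tsp
cornmeal: 2.5 oz × 7/3 × 28.35 g/oz ≈ 165.4 g
plain yogurt: 5 fl oz × 7/3 ≈ 11.7 fl oz

buttermilk: 381.1 g; whole-barley flour: 3.1 cup; honey: 2.3 tsp; cornmeal: 165.4 g; plain yogurt: 11.7 fl oz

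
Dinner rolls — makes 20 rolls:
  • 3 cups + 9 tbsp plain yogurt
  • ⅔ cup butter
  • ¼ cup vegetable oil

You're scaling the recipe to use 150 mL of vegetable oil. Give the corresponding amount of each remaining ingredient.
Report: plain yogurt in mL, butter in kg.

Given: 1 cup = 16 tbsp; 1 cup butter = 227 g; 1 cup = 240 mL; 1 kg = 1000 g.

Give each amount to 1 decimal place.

plain yogurt: 2137.5 mL; butter: 0.4 kg

The original recipe has 60 mL of vegetable oil, so the scaling factor is 150 ÷ 60 = 5/2 = 2.5.
plain yogurt: (3 cup + 9 tbsp = 3.5625 cup) × 5/2 × 240 mL/cup = 2137.5 mL
butter: 2/3 cup × 5/2 × 227 g/cup ÷ 1000 g/kg ≈ 0.4 kg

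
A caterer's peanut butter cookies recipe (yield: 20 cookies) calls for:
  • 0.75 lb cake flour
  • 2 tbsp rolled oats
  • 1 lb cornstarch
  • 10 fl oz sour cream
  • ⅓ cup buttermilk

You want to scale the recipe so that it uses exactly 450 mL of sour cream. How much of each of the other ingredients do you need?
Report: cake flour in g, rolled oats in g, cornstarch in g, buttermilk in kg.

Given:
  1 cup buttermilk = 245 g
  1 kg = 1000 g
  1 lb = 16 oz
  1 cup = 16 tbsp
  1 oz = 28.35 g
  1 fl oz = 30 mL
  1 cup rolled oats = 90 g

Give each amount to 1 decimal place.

cake flour: 510.3 g; rolled oats: 16.9 g; cornstarch: 680.4 g; buttermilk: 0.1 kg

The original recipe has 300 mL of sour cream, so the scaling factor is 450 ÷ 300 = 3/2 = 1.5.
cake flour: 0.75 lb × 3/2 × 16 oz/lb × 28.35 g/oz = 510.3 g
rolled oats: 2 tbsp × 3/2 ÷ 16 tbsp/cup × 90 g/cup ≈ 16.9 g
cornstarch: 1 lb × 3/2 × 16 oz/lb × 28.35 g/oz = 680.4 g
buttermilk: 1/3 cup × 3/2 × 245 g/cup ÷ 1000 g/kg ≈ 0.1 kg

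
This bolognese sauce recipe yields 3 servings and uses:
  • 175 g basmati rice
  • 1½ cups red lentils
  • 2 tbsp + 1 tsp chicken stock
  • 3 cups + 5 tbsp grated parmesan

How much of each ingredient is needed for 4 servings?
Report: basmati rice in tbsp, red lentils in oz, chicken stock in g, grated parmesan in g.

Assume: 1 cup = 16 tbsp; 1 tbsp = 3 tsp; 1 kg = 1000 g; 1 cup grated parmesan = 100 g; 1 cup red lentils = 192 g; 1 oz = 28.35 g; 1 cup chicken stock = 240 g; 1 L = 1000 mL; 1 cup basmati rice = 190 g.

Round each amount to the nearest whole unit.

Scaling factor: 4/3.
basmati rice: 175 g × 4/3 ÷ 190 g/cup × 16 tbsp/cup ≈ 20 tbsp
red lentils: 1.5 cup × 4/3 × 192 g/cup ÷ 28.35 g/oz ≈ 14 oz
chicken stock: (2 tbsp + 1 tsp = 7/3 tbsp) × 4/3 ÷ 16 tbsp/cup × 240 g/cup ≈ 47 g
grated parmesan: (3 cup + 5 tbsp = 3.3125 cup) × 4/3 × 100 g/cup ≈ 442 g

basmati rice: 20 tbsp; red lentils: 14 oz; chicken stock: 47 g; grated parmesan: 442 g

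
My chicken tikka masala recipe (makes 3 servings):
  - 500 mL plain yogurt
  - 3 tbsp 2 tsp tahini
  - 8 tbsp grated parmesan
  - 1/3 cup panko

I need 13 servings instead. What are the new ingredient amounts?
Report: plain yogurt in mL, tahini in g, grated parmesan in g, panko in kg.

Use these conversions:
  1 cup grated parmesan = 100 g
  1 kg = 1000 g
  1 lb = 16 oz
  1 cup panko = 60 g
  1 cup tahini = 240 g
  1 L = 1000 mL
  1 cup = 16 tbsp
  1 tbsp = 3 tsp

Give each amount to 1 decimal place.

Scaling factor: 13/3.
plain yogurt: 500 mL × 13/3 ≈ 2166.7 mL
tahini: (3 tbsp + 2 tsp = 11/3 tbsp) × 13/3 ÷ 16 tbsp/cup × 240 g/cup ≈ 238.3 g
grated parmesan: 8 tbsp × 13/3 ÷ 16 tbsp/cup × 100 g/cup ≈ 216.7 g
panko: 1/3 cup × 13/3 × 60 g/cup ÷ 1000 g/kg ≈ 0.1 kg

plain yogurt: 2166.7 mL; tahini: 238.3 g; grated parmesan: 216.7 g; panko: 0.1 kg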